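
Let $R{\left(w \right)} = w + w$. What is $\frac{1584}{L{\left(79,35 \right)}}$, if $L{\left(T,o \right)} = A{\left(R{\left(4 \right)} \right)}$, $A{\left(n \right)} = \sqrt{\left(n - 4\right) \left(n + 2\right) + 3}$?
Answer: $\frac{1584 \sqrt{43}}{43} \approx 241.56$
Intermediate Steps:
$R{\left(w \right)} = 2 w$
$A{\left(n \right)} = \sqrt{3 + \left(-4 + n\right) \left(2 + n\right)}$ ($A{\left(n \right)} = \sqrt{\left(-4 + n\right) \left(2 + n\right) + 3} = \sqrt{3 + \left(-4 + n\right) \left(2 + n\right)}$)
$L{\left(T,o \right)} = \sqrt{43}$ ($L{\left(T,o \right)} = \sqrt{-5 + \left(2 \cdot 4\right)^{2} - 2 \cdot 2 \cdot 4} = \sqrt{-5 + 8^{2} - 16} = \sqrt{-5 + 64 - 16} = \sqrt{43}$)
$\frac{1584}{L{\left(79,35 \right)}} = \frac{1584}{\sqrt{43}} = 1584 \frac{\sqrt{43}}{43} = \frac{1584 \sqrt{43}}{43}$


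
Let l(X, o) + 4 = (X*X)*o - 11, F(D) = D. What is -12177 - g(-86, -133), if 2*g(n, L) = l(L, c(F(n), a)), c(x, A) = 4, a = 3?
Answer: -95095/2 ≈ -47548.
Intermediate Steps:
l(X, o) = -15 + o*X² (l(X, o) = -4 + ((X*X)*o - 11) = -4 + (X²*o - 11) = -4 + (o*X² - 11) = -4 + (-11 + o*X²) = -15 + o*X²)
g(n, L) = -15/2 + 2*L² (g(n, L) = (-15 + 4*L²)/2 = -15/2 + 2*L²)
-12177 - g(-86, -133) = -12177 - (-15/2 + 2*(-133)²) = -12177 - (-15/2 + 2*17689) = -12177 - (-15/2 + 35378) = -12177 - 1*70741/2 = -12177 - 70741/2 = -95095/2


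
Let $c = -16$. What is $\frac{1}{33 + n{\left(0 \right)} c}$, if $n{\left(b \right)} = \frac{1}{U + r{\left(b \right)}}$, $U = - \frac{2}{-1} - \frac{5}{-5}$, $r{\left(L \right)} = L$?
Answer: $\frac{3}{83} \approx 0.036145$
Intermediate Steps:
$U = 3$ ($U = \left(-2\right) \left(-1\right) - -1 = 2 + 1 = 3$)
$n{\left(b \right)} = \frac{1}{3 + b}$
$\frac{1}{33 + n{\left(0 \right)} c} = \frac{1}{33 + \frac{1}{3 + 0} \left(-16\right)} = \frac{1}{33 + \frac{1}{3} \left(-16\right)} = \frac{1}{33 - \frac{16}{3}} = \frac{1}{\frac{83}{3}} = \frac{3}{83}$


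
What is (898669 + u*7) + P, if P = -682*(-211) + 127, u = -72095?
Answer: 538033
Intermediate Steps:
P = 144029 (P = 143902 + 127 = 144029)
(898669 + u*7) + P = (898669 - 72095*7) + 144029 = (898669 - 504665) + 144029 = 394004 + 144029 = 538033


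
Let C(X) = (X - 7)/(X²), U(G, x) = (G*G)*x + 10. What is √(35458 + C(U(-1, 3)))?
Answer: 2*√1498102/13 ≈ 188.30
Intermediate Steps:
U(G, x) = 10 + x*G² (U(G, x) = G²*x + 10 = x*G² + 10 = 10 + x*G²)
C(X) = (-7 + X)/X²
√(35458 + C(U(-1, 3))) = √(35458 + (-7 + (10 + 3*(-1)²))/(10 + 3*(-1)²)²) = √(35458 + (-7 + (10 + 3*1))/(10 + 3*1)²) = √(35458 + (-7 + (10 + 3))/(10 + 3)²) = √(35458 + (-7 + 13)/13²) = √(35458 + (1/169)*6) = √(35458 + 6/169) = √(5992408/169) = 2*√1498102/13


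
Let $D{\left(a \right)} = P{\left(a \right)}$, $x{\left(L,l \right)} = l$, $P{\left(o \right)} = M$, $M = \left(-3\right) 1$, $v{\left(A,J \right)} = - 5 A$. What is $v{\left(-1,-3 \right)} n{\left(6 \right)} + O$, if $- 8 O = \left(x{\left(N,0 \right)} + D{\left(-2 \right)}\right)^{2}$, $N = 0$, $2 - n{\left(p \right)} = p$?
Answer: $- \frac{169}{8} \approx -21.125$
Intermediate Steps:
$n{\left(p \right)} = 2 - p$
$M = -3$
$P{\left(o \right)} = -3$
$D{\left(a \right)} = -3$
$O = - \frac{9}{8}$ ($O = - \frac{\left(0 - 3\right)^{2}}{8} = - \frac{\left(-3\right)^{2}}{8} = \left(- \frac{1}{8}\right) 9 = - \frac{9}{8} \approx -1.125$)
$v{\left(-1,-3 \right)} n{\left(6 \right)} + O = \left(-5\right) \left(-1\right) \left(2 - 6\right) - \frac{9}{8} = 5 \left(2 - 6\right) - \frac{9}{8} = 5 \left(-4\right) - \frac{9}{8} = -20 - \frac{9}{8} = - \frac{169}{8}$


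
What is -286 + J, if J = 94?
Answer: -192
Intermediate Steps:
-286 + J = -286 + 94 = -192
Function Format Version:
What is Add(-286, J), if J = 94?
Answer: -192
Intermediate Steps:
Add(-286, J) = Add(-286, 94) = -192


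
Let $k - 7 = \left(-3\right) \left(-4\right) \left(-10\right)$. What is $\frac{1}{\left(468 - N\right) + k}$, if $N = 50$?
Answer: $\frac{1}{305} \approx 0.0032787$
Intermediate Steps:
$k = -113$ ($k = 7 + \left(-3\right) \left(-4\right) \left(-10\right) = 7 + 12 \left(-10\right) = 7 - 120 = -113$)
$\frac{1}{\left(468 - N\right) + k} = \frac{1}{\left(468 - 50\right) - 113} = \frac{1}{418 - 113} = \frac{1}{305}$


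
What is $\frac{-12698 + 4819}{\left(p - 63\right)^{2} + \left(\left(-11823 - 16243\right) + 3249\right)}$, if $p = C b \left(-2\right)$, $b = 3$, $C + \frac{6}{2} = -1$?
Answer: $\frac{7879}{23296} \approx 0.33821$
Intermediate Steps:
$C = -4$ ($C = -3 - 1 = -4$)
$p = 24$ ($p = \left(-4\right) 3 \left(-2\right) = \left(-12\right) \left(-2\right) = 24$)
$\frac{-12698 + 4819}{\left(p - 63\right)^{2} + \left(\left(-11823 - 16243\right) + 3249\right)} = \frac{-12698 + 4819}{\left(24 - 63\right)^{2} + \left(\left(-11823 - 16243\right) + 3249\right)} = - \frac{7879}{\left(-39\right)^{2} + \left(-28066 + 3249\right)} = - \frac{7879}{1521 - 24817} = - \frac{7879}{-23296} = \left(-7879\right) \left(- \frac{1}{23296}\right) = \frac{7879}{23296}$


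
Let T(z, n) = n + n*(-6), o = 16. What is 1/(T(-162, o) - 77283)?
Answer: -1/77363 ≈ -1.2926e-5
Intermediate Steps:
T(z, n) = -5*n (T(z, n) = n - 6*n = -5*n)
1/(T(-162, o) - 77283) = 1/(-5*16 - 77283) = 1/(-80 - 77283) = 1/(-77363) = -1/77363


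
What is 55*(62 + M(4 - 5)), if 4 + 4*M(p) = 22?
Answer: 7315/2 ≈ 3657.5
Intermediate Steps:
M(p) = 9/2 (M(p) = -1 + (1/4)*22 = -1 + 11/2 = 9/2)
55*(62 + M(4 - 5)) = 55*(62 + 9/2) = 55*(133/2) = 7315/2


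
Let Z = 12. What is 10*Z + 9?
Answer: 129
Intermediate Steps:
10*Z + 9 = 10*12 + 9 = 120 + 9 = 129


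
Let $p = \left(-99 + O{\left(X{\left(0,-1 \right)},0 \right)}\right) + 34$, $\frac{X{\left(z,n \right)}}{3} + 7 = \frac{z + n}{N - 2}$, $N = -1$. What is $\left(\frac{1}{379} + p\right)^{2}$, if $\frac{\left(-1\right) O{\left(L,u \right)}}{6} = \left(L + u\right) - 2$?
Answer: $\frac{644855236}{143641} \approx 4489.4$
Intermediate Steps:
$X{\left(z,n \right)} = -21 - n - z$ ($X{\left(z,n \right)} = -21 + 3 \frac{z + n}{-1 - 2} = -21 + 3 \frac{n + z}{-3} = -21 + 3 \left(n + z\right) \left(- \frac{1}{3}\right) = -21 + 3 \left(- \frac{n}{3} - \frac{z}{3}\right) = -21 - \left(n + z\right) = -21 - n - z$)
$O{\left(L,u \right)} = 12 - 6 L - 6 u$ ($O{\left(L,u \right)} = - 6 \left(\left(L + u\right) - 2\right) = - 6 \left(-2 + L + u\right) = 12 - 6 L - 6 u$)
$p = 67$ ($p = \left(-99 - \left(-12 + 6 \left(-21 - -1 - 0\right)\right)\right) + 34 = \left(-99 + \left(12 - 6 \left(-21 + 1 + 0\right) + 0\right)\right) + 34 = \left(-99 + \left(12 - -120 + 0\right)\right) + 34 = \left(-99 + \left(12 + 120 + 0\right)\right) + 34 = \left(-99 + 132\right) + 34 = 33 + 34 = 67$)
$\left(\frac{1}{379} + p\right)^{2} = \left(\frac{1}{379} + 67\right)^{2} = \left(\frac{25394}{379}\right)^{2} = \frac{644855236}{143641}$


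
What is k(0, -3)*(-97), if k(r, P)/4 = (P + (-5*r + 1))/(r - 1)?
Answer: -776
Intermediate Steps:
k(r, P) = 4*(1 + P - 5*r)/(-1 + r) (k(r, P) = 4*((P + (-5*r + 1))/(r - 1)) = 4*((P + (1 - 5*r))/(-1 + r)) = 4*((1 + P - 5*r)/(-1 + r)) = 4*(1 + P - 5*r)/(-1 + r))
k(0, -3)*(-97) = (4*(1 - 3 - 5*0)/(-1 + 0))*(-97) = (4*(1 - 3 + 0)/(-1))*(-97) = (4*(-1)*(-2))*(-97) = 8*(-97) = -776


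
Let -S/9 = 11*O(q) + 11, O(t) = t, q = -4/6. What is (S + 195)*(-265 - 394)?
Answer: -106758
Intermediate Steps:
q = -⅔ (q = -4*⅙ = -⅔ ≈ -0.66667)
S = -33 (S = -9*(11*(-⅔) + 11) = -9*(-22/3 + 11) = -9*11/3 = -33)
(S + 195)*(-265 - 394) = (-33 + 195)*(-265 - 394) = 162*(-659) = -106758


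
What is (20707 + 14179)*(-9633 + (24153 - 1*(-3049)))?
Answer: 612912134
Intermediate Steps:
(20707 + 14179)*(-9633 + (24153 - 1*(-3049))) = 34886*(-9633 + (24153 + 3049)) = 34886*(-9633 + 27202) = 34886*17569 = 612912134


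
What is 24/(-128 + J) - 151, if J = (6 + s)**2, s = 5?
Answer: -1081/7 ≈ -154.43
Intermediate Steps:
J = 121 (J = (6 + 5)**2 = 11**2 = 121)
24/(-128 + J) - 151 = 24/(-128 + 121) - 151 = 24/(-7) - 151 = 24*(-1/7) - 151 = -24/7 - 151 = -1081/7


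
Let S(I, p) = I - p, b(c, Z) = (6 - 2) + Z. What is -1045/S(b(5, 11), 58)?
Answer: 1045/43 ≈ 24.302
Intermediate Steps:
b(c, Z) = 4 + Z
-1045/S(b(5, 11), 58) = -1045/((4 + 11) - 1*58) = -1045/(15 - 58) = -1045/(-43) = -1045*(-1/43) = 1045/43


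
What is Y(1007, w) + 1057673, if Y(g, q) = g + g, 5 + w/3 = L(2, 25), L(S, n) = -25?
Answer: 1059687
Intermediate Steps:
w = -90 (w = -15 + 3*(-25) = -15 - 75 = -90)
Y(g, q) = 2*g
Y(1007, w) + 1057673 = 2*1007 + 1057673 = 2014 + 1057673 = 1059687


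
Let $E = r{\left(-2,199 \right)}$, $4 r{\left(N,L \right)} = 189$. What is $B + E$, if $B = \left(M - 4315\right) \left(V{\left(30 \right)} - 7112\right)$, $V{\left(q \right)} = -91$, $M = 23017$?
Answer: $- \frac{538841835}{4} \approx -1.3471 \cdot 10^{8}$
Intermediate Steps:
$r{\left(N,L \right)} = \frac{189}{4}$ ($r{\left(N,L \right)} = \frac{1}{4} \cdot 189 = \frac{189}{4}$)
$B = -134710506$ ($B = \left(23017 - 4315\right) \left(-91 - 7112\right) = 18702 \left(-7203\right) = -134710506$)
$E = \frac{189}{4} \approx 47.25$
$B + E = -134710506 + \frac{189}{4} = - \frac{538841835}{4}$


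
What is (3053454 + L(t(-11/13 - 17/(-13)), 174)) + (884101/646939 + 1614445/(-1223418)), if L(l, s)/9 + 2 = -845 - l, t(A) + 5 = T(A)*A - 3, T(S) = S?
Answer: 58202637488262585059/19108511736834 ≈ 3.0459e+6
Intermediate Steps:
t(A) = -8 + A**2 (t(A) = -5 + (A*A - 3) = -5 + (A**2 - 3) = -5 + (-3 + A**2) = -8 + A**2)
L(l, s) = -7623 - 9*l (L(l, s) = -18 + 9*(-845 - l) = -18 + (-7605 - 9*l) = -7623 - 9*l)
(3053454 + L(t(-11/13 - 17/(-13)), 174)) + (884101/646939 + 1614445/(-1223418)) = (3053454 + (-7623 - 9*(-8 + (-11/13 - 17/(-13))**2))) + (884101/646939 + 1614445/(-1223418)) = (3053454 + (-7623 - 9*(-8 + (-11*1/13 - 17*(-1/13))**2))) + (884101*(1/646939) + 1614445*(-1/1223418)) = (3053454 + (-7623 - 9*(-8 + (-11/13 + 17/13)**2))) + (884101/646939 - 230635/174774) = (3053454 + (-7623 - 9*(-8 + (6/13)**2))) + 5311091909/113068116786 = (3053454 + (-7623 - 9*(-8 + 36/169))) + 5311091909/113068116786 = (3053454 + (-7623 - 9*(-1316/169))) + 5311091909/113068116786 = (3053454 + (-7623 + 11844/169)) + 5311091909/113068116786 = (3053454 - 1276443/169) + 5311091909/113068116786 = 514757283/169 + 5311091909/113068116786 = 58202637488262585059/19108511736834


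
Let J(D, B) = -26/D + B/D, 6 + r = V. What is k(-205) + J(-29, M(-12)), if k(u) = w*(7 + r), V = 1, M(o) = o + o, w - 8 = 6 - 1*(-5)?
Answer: 1152/29 ≈ 39.724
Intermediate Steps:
w = 19 (w = 8 + (6 - 1*(-5)) = 8 + (6 + 5) = 8 + 11 = 19)
M(o) = 2*o
r = -5 (r = -6 + 1 = -5)
k(u) = 38 (k(u) = 19*(7 - 5) = 19*2 = 38)
k(-205) + J(-29, M(-12)) = 38 + (-26 + 2*(-12))/(-29) = 38 - (-26 - 24)/29 = 38 - 1/29*(-50) = 38 + 50/29 = 1152/29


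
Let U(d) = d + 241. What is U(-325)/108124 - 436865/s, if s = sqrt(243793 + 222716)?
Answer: -21/27031 - 436865*sqrt(466509)/466509 ≈ -639.61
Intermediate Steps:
s = sqrt(466509) ≈ 683.01
U(d) = 241 + d
U(-325)/108124 - 436865/s = (241 - 325)/108124 - 436865*sqrt(466509)/466509 = -84*1/108124 - 436865*sqrt(466509)/466509 = -21/27031 - 436865*sqrt(466509)/466509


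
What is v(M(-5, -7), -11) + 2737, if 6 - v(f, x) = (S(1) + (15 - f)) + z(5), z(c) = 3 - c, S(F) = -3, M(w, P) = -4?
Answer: 2729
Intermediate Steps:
v(f, x) = -4 + f (v(f, x) = 6 - ((-3 + (15 - f)) + (3 - 1*5)) = 6 - ((12 - f) + (3 - 5)) = 6 - ((12 - f) - 2) = 6 - (10 - f) = 6 + (-10 + f) = -4 + f)
v(M(-5, -7), -11) + 2737 = (-4 - 4) + 2737 = -8 + 2737 = 2729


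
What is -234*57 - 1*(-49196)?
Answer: 35858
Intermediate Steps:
-234*57 - 1*(-49196) = -13338 + 49196 = 35858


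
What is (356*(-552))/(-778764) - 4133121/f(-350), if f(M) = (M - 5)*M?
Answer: -38027490791/1151921750 ≈ -33.012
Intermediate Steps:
f(M) = M*(-5 + M) (f(M) = (-5 + M)*M = M*(-5 + M))
(356*(-552))/(-778764) - 4133121/f(-350) = (356*(-552))/(-778764) - 4133121*(-1/(350*(-5 - 350))) = -196512*(-1/778764) - 4133121/((-350*(-355))) = 16376/64897 - 4133121/124250 = -38027490791/1151921750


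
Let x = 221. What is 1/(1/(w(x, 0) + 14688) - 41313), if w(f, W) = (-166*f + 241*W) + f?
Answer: -21777/899673202 ≈ -2.4205e-5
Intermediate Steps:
w(f, W) = -165*f + 241*W
1/(1/(w(x, 0) + 14688) - 41313) = 1/(1/((-165*221 + 241*0) + 14688) - 41313) = 1/(1/((-36465 + 0) + 14688) - 41313) = 1/(1/(-36465 + 14688) - 41313) = 1/(1/(-21777) - 41313) = 1/(-1/21777 - 41313) = 1/(-899673202/21777) = -21777/899673202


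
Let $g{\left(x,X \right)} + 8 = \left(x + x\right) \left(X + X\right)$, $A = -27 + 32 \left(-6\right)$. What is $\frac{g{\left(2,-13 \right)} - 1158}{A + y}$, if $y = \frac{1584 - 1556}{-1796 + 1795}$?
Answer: $\frac{1270}{247} \approx 5.1417$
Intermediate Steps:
$y = -28$ ($y = \frac{28}{-1} = 28 \left(-1\right) = -28$)
$A = -219$ ($A = -27 - 192 = -219$)
$g{\left(x,X \right)} = -8 + 4 X x$ ($g{\left(x,X \right)} = -8 + \left(x + x\right) \left(X + X\right) = -8 + 2 x 2 X = -8 + 4 X x$)
$\frac{g{\left(2,-13 \right)} - 1158}{A + y} = \frac{\left(-8 + 4 \left(-13\right) 2\right) - 1158}{-219 - 28} = \frac{\left(-8 - 104\right) - 1158}{-247} = \left(-112 - 1158\right) \left(- \frac{1}{247}\right) = \left(-1270\right) \left(- \frac{1}{247}\right) = \frac{1270}{247}$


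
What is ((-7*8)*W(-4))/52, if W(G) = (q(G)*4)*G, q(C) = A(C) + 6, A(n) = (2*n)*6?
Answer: -9408/13 ≈ -723.69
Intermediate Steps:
A(n) = 12*n
q(C) = 6 + 12*C (q(C) = 12*C + 6 = 6 + 12*C)
W(G) = G*(24 + 48*G) (W(G) = ((6 + 12*G)*4)*G = (24 + 48*G)*G = G*(24 + 48*G))
((-7*8)*W(-4))/52 = ((-7*8)*(24*(-4)*(1 + 2*(-4))))/52 = (-1344*(-4)*(1 - 8))/52 = (-1344*(-4)*(-7))/52 = (-56*672)/52 = (1/52)*(-37632) = -9408/13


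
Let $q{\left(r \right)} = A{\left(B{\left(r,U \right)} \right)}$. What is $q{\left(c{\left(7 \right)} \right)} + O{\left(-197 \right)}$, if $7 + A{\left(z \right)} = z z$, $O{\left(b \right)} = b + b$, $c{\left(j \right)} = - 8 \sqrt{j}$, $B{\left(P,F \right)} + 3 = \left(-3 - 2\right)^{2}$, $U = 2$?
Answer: $83$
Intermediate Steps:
$B{\left(P,F \right)} = 22$ ($B{\left(P,F \right)} = -3 + \left(-3 - 2\right)^{2} = -3 + \left(-5\right)^{2} = -3 + 25 = 22$)
$O{\left(b \right)} = 2 b$
$A{\left(z \right)} = -7 + z^{2}$ ($A{\left(z \right)} = -7 + z z = -7 + z^{2}$)
$q{\left(r \right)} = 477$ ($q{\left(r \right)} = -7 + 22^{2} = -7 + 484 = 477$)
$q{\left(c{\left(7 \right)} \right)} + O{\left(-197 \right)} = 477 + 2 \left(-197\right) = 477 - 394 = 83$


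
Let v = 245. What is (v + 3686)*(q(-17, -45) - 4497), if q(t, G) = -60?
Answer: -17913567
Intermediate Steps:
(v + 3686)*(q(-17, -45) - 4497) = (245 + 3686)*(-60 - 4497) = 3931*(-4557) = -17913567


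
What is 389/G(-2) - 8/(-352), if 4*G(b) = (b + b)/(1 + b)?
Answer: 17117/44 ≈ 389.02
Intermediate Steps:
G(b) = b/(2*(1 + b)) (G(b) = ((b + b)/(1 + b))/4 = ((2*b)/(1 + b))/4 = (2*b/(1 + b))/4 = b/(2*(1 + b)))
389/G(-2) - 8/(-352) = 389/(((1/2)*(-2)/(1 - 2))) - 8/(-352) = 389/(((1/2)*(-2)/(-1))) - 8*(-1/352) = 389/(((1/2)*(-2)*(-1))) + 1/44 = 389/1 + 1/44 = 389*1 + 1/44 = 389 + 1/44 = 17117/44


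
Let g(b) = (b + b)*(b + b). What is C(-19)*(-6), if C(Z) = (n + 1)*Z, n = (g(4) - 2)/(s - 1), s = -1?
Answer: -3420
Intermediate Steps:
g(b) = 4*b² (g(b) = (2*b)*(2*b) = 4*b²)
n = -31 (n = (4*4² - 2)/(-1 - 1) = (4*16 - 2)/(-2) = (64 - 2)*(-½) = 62*(-½) = -31)
C(Z) = -30*Z (C(Z) = (-31 + 1)*Z = -30*Z)
C(-19)*(-6) = -30*(-19)*(-6) = 570*(-6) = -3420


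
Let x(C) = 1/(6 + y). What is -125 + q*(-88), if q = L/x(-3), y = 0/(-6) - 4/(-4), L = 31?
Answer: -19221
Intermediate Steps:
y = 1 (y = 0*(-⅙) - 4*(-¼) = 0 + 1 = 1)
x(C) = ⅐ (x(C) = 1/(6 + 1) = 1/7 = ⅐)
q = 217 (q = 31/(⅐) = 31*7 = 217)
-125 + q*(-88) = -125 + 217*(-88) = -125 - 19096 = -19221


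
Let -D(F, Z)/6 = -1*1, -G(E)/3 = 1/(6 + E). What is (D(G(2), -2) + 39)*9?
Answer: 405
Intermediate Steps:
G(E) = -3/(6 + E)
D(F, Z) = 6 (D(F, Z) = -(-6) = -6*(-1) = 6)
(D(G(2), -2) + 39)*9 = (6 + 39)*9 = 45*9 = 405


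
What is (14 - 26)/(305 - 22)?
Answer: -12/283 ≈ -0.042403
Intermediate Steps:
(14 - 26)/(305 - 22) = -12/283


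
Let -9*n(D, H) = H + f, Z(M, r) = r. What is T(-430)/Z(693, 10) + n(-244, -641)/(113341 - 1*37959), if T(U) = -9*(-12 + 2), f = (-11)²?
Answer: 3053231/339219 ≈ 9.0008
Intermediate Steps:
f = 121
T(U) = 90 (T(U) = -9*(-10) = 90)
n(D, H) = -121/9 - H/9 (n(D, H) = -(H + 121)/9 = -(121 + H)/9 = -121/9 - H/9)
T(-430)/Z(693, 10) + n(-244, -641)/(113341 - 1*37959) = 90/10 + (-121/9 - ⅑*(-641))/(113341 - 1*37959) = 90*(⅒) + (-121/9 + 641/9)/(113341 - 37959) = 9 + (520/9)/75382 = 9 + (520/9)*(1/75382) = 9 + 260/339219 = 3053231/339219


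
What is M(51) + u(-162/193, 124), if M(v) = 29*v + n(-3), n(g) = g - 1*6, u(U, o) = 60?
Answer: 1530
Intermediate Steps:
n(g) = -6 + g (n(g) = g - 6 = -6 + g)
M(v) = -9 + 29*v (M(v) = 29*v + (-6 - 3) = 29*v - 9 = -9 + 29*v)
M(51) + u(-162/193, 124) = (-9 + 29*51) + 60 = (-9 + 1479) + 60 = 1470 + 60 = 1530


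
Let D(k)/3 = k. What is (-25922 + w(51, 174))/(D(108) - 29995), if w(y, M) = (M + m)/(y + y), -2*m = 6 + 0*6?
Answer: 881291/1008814 ≈ 0.87359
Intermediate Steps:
m = -3 (m = -(6 + 0*6)/2 = -(6 + 0)/2 = -1/2*6 = -3)
w(y, M) = (-3 + M)/(2*y) (w(y, M) = (M - 3)/(y + y) = (-3 + M)/((2*y)) = (-3 + M)*(1/(2*y)) = (-3 + M)/(2*y))
D(k) = 3*k
(-25922 + w(51, 174))/(D(108) - 29995) = (-25922 + (1/2)*(-3 + 174)/51)/(3*108 - 29995) = (-25922 + (1/2)*(1/51)*171)/(324 - 29995) = (-25922 + 57/34)/(-29671) = -881291/34*(-1/29671) = 881291/1008814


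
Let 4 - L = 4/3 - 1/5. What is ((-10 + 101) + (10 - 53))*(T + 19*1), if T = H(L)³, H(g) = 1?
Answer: 960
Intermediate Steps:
L = 43/15 (L = 4 - (4/3 - 1/5) = 4 - (4*(⅓) - 1*⅕) = 4 - (4/3 - ⅕) = 4 - 1*17/15 = 4 - 17/15 = 43/15 ≈ 2.8667)
T = 1 (T = 1³ = 1)
((-10 + 101) + (10 - 53))*(T + 19*1) = ((-10 + 101) + (10 - 53))*(1 + 19*1) = (91 - 43)*(1 + 19) = 48*20 = 960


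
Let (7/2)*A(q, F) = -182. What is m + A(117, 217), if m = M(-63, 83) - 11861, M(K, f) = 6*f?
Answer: -11415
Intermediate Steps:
A(q, F) = -52 (A(q, F) = (2/7)*(-182) = -52)
m = -11363 (m = 6*83 - 11861 = 498 - 11861 = -11363)
m + A(117, 217) = -11363 - 52 = -11415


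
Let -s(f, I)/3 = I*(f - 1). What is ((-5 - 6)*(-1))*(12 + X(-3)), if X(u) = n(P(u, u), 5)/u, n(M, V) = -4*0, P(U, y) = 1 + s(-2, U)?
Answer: 132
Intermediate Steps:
s(f, I) = -3*I*(-1 + f) (s(f, I) = -3*I*(f - 1) = -3*I*(-1 + f))
P(U, y) = 1 + 9*U (P(U, y) = 1 + 3*U*(1 - 1*(-2)) = 1 + 3*U*(1 + 2) = 1 + 3*U*3 = 1 + 9*U)
n(M, V) = 0
X(u) = 0 (X(u) = 0/u = 0)
((-5 - 6)*(-1))*(12 + X(-3)) = ((-5 - 6)*(-1))*(12 + 0) = -11*(-1)*12 = 11*12 = 132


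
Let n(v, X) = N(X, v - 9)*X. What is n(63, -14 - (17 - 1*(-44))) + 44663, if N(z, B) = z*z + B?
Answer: -381262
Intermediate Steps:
N(z, B) = B + z**2 (N(z, B) = z**2 + B = B + z**2)
n(v, X) = X*(-9 + v + X**2) (n(v, X) = ((v - 9) + X**2)*X = ((-9 + v) + X**2)*X = (-9 + v + X**2)*X = X*(-9 + v + X**2))
n(63, -14 - (17 - 1*(-44))) + 44663 = (-14 - (17 - 1*(-44)))*(-9 + 63 + (-14 - (17 - 1*(-44)))**2) + 44663 = (-14 - (17 + 44))*(-9 + 63 + (-14 - (17 + 44))**2) + 44663 = (-14 - 1*61)*(-9 + 63 + (-14 - 1*61)**2) + 44663 = (-14 - 61)*(-9 + 63 + (-14 - 61)**2) + 44663 = -75*(-9 + 63 + (-75)**2) + 44663 = -75*(-9 + 63 + 5625) + 44663 = -75*5679 + 44663 = -425925 + 44663 = -381262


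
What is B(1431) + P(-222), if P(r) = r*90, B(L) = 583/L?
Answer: -539449/27 ≈ -19980.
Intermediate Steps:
P(r) = 90*r
B(1431) + P(-222) = 583/1431 + 90*(-222) = 583*(1/1431) - 19980 = 11/27 - 19980 = -539449/27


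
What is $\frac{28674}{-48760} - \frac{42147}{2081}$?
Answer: $- \frac{1057379157}{50734780} \approx -20.841$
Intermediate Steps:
$\frac{28674}{-48760} - \frac{42147}{2081} = 28674 \left(- \frac{1}{48760}\right) - \frac{42147}{2081} = - \frac{14337}{24380} - \frac{42147}{2081} = - \frac{1057379157}{50734780}$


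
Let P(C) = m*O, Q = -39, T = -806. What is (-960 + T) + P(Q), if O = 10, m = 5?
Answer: -1716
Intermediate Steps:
P(C) = 50 (P(C) = 5*10 = 50)
(-960 + T) + P(Q) = (-960 - 806) + 50 = -1766 + 50 = -1716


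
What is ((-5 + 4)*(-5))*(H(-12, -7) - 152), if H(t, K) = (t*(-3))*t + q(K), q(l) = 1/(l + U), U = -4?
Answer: -32125/11 ≈ -2920.5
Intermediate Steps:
q(l) = 1/(-4 + l) (q(l) = 1/(l - 4) = 1/(-4 + l))
H(t, K) = 1/(-4 + K) - 3*t**2 (H(t, K) = (t*(-3))*t + 1/(-4 + K) = (-3*t)*t + 1/(-4 + K) = -3*t**2 + 1/(-4 + K) = 1/(-4 + K) - 3*t**2)
((-5 + 4)*(-5))*(H(-12, -7) - 152) = ((-5 + 4)*(-5))*((1 + 3*(-12)**2*(4 - 1*(-7)))/(-4 - 7) - 152) = (-1*(-5))*((1 + 3*144*(4 + 7))/(-11) - 152) = 5*(-(1 + 3*144*11)/11 - 152) = 5*(-(1 + 4752)/11 - 152) = 5*(-1/11*4753 - 152) = 5*(-4753/11 - 152) = 5*(-6425/11) = -32125/11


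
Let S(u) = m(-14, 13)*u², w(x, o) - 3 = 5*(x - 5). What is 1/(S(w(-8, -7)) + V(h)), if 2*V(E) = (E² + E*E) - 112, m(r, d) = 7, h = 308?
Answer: 1/121716 ≈ 8.2159e-6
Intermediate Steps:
w(x, o) = -22 + 5*x (w(x, o) = 3 + 5*(x - 5) = 3 + 5*(-5 + x) = 3 + (-25 + 5*x) = -22 + 5*x)
V(E) = -56 + E² (V(E) = ((E² + E*E) - 112)/2 = ((E² + E²) - 112)/2 = (2*E² - 112)/2 = (-112 + 2*E²)/2 = -56 + E²)
S(u) = 7*u²
1/(S(w(-8, -7)) + V(h)) = 1/(7*(-22 + 5*(-8))² + (-56 + 308²)) = 1/(7*(-22 - 40)² + (-56 + 94864)) = 1/(7*(-62)² + 94808) = 1/(7*3844 + 94808) = 1/(26908 + 94808) = 1/121716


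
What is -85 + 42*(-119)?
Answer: -5083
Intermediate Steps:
-85 + 42*(-119) = -85 - 4998 = -5083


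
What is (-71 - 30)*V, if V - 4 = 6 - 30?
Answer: 2020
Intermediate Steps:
V = -20 (V = 4 + (6 - 30) = 4 - 24 = -20)
(-71 - 30)*V = (-71 - 30)*(-20) = -101*(-20) = 2020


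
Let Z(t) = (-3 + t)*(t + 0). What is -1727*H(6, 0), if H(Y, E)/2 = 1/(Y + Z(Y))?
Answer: -1727/12 ≈ -143.92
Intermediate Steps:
Z(t) = t*(-3 + t) (Z(t) = (-3 + t)*t = t*(-3 + t))
H(Y, E) = 2/(Y + Y*(-3 + Y))
-1727*H(6, 0) = -3454/(6*(-2 + 6)) = -3454/(6*4) = -1727*1/12 = -1727/12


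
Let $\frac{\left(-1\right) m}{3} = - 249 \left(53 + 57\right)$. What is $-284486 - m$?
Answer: $-366656$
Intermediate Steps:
$m = 82170$ ($m = - 3 \left(- 249 \left(53 + 57\right)\right) = - 3 \left(\left(-249\right) 110\right) = \left(-3\right) \left(-27390\right) = 82170$)
$-284486 - m = -284486 - 82170 = -366656$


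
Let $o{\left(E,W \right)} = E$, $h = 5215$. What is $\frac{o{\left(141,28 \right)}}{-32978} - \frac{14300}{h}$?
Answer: $- \frac{94464143}{34396054} \approx -2.7464$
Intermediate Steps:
$\frac{o{\left(141,28 \right)}}{-32978} - \frac{14300}{h} = \frac{141}{-32978} - \frac{14300}{5215} = 141 \left(- \frac{1}{32978}\right) - \frac{2860}{1043} = - \frac{141}{32978} - \frac{2860}{1043} = - \frac{94464143}{34396054}$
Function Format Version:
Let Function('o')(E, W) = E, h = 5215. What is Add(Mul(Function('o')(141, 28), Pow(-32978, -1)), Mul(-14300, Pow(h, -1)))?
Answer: Rational(-94464143, 34396054) ≈ -2.7464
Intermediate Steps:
Add(Mul(Function('o')(141, 28), Pow(-32978, -1)), Mul(-14300, Pow(h, -1))) = Add(Mul(141, Pow(-32978, -1)), Mul(-14300, Pow(5215, -1))) = Add(Mul(141, Rational(-1, 32978)), Mul(-14300, Rational(1, 5215))) = Add(Rational(-141, 32978), Rational(-2860, 1043)) = Rational(-94464143, 34396054)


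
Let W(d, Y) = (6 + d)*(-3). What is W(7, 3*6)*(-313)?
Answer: 12207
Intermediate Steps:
W(d, Y) = -18 - 3*d
W(7, 3*6)*(-313) = (-18 - 3*7)*(-313) = (-18 - 21)*(-313) = -39*(-313) = 12207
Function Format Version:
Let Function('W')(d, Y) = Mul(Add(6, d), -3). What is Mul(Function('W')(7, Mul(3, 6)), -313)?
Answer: 12207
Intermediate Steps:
Function('W')(d, Y) = Add(-18, Mul(-3, d))
Mul(Function('W')(7, Mul(3, 6)), -313) = Mul(Add(-18, Mul(-3, 7)), -313) = Mul(Add(-18, -21), -313) = Mul(-39, -313) = 12207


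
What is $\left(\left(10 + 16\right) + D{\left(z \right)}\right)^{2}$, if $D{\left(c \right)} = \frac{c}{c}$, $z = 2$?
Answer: $729$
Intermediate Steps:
$D{\left(c \right)} = 1$
$\left(\left(10 + 16\right) + D{\left(z \right)}\right)^{2} = \left(\left(10 + 16\right) + 1\right)^{2} = \left(26 + 1\right)^{2} = 27^{2} = 729$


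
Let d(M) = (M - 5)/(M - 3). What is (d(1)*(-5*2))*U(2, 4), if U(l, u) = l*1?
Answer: -40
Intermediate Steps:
U(l, u) = l
d(M) = (-5 + M)/(-3 + M)
(d(1)*(-5*2))*U(2, 4) = (((-5 + 1)/(-3 + 1))*(-5*2))*2 = ((-4/(-2))*(-10))*2 = (-½*(-4)*(-10))*2 = (2*(-10))*2 = -20*2 = -40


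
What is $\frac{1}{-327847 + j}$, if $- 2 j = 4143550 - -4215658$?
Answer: $- \frac{1}{4507451} \approx -2.2185 \cdot 10^{-7}$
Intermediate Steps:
$j = -4179604$ ($j = - \frac{4143550 - -4215658}{2} = - \frac{4143550 + 4215658}{2} = \left(- \frac{1}{2}\right) 8359208 = -4179604$)
$\frac{1}{-327847 + j} = \frac{1}{-327847 - 4179604} = \frac{1}{-4507451} = - \frac{1}{4507451}$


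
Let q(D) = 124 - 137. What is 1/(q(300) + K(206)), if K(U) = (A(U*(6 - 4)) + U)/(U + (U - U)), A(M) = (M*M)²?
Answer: 1/139869044 ≈ 7.1495e-9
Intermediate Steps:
q(D) = -13
A(M) = M⁴ (A(M) = (M²)² = M⁴)
K(U) = (U + 16*U⁴)/U (K(U) = ((U*(6 - 4))⁴ + U)/(U + (U - U)) = ((U*2)⁴ + U)/(U + 0) = ((2*U)⁴ + U)/U = (16*U⁴ + U)/U = (U + 16*U⁴)/U)
1/(q(300) + K(206)) = 1/(-13 + (1 + 16*206³)) = 1/(-13 + (1 + 16*8741816)) = 1/(-13 + (1 + 139869056)) = 1/(-13 + 139869057) = 1/139869044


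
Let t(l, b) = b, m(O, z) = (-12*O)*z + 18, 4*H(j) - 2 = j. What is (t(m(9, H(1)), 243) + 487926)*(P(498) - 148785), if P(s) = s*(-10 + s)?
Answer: 46004558391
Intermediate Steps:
H(j) = ½ + j/4
m(O, z) = 18 - 12*O*z (m(O, z) = -12*O*z + 18 = 18 - 12*O*z)
(t(m(9, H(1)), 243) + 487926)*(P(498) - 148785) = (243 + 487926)*(498*(-10 + 498) - 148785) = 488169*(498*488 - 148785) = 488169*(243024 - 148785) = 488169*94239 = 46004558391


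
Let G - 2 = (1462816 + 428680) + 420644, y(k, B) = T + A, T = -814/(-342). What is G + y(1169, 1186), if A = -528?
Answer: 395286401/171 ≈ 2.3116e+6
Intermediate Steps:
T = 407/171 (T = -814*(-1/342) = 407/171 ≈ 2.3801)
y(k, B) = -89881/171 (y(k, B) = 407/171 - 528 = -89881/171)
G = 2312142 (G = 2 + ((1462816 + 428680) + 420644) = 2 + (1891496 + 420644) = 2 + 2312140 = 2312142)
G + y(1169, 1186) = 2312142 - 89881/171 = 395286401/171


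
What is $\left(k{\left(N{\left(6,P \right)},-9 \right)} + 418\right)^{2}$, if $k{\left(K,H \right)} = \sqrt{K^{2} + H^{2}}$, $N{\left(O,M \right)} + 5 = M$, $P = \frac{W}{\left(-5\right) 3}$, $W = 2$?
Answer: $\frac{\left(6270 + \sqrt{24154}\right)^{2}}{225} \approx 1.8349 \cdot 10^{5}$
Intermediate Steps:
$P = - \frac{2}{15}$ ($P = \frac{2}{\left(-5\right) 3} = \frac{2}{-15} = 2 \left(- \frac{1}{15}\right) = - \frac{2}{15} \approx -0.13333$)
$N{\left(O,M \right)} = -5 + M$
$k{\left(K,H \right)} = \sqrt{H^{2} + K^{2}}$
$\left(k{\left(N{\left(6,P \right)},-9 \right)} + 418\right)^{2} = \left(\sqrt{\left(-9\right)^{2} + \left(-5 - \frac{2}{15}\right)^{2}} + 418\right)^{2} = \left(\sqrt{81 + \left(- \frac{77}{15}\right)^{2}} + 418\right)^{2} = \left(\sqrt{81 + \frac{5929}{225}} + 418\right)^{2} = \left(\sqrt{\frac{24154}{225}} + 418\right)^{2} = \left(\frac{\sqrt{24154}}{15} + 418\right)^{2} = \left(418 + \frac{\sqrt{24154}}{15}\right)^{2}$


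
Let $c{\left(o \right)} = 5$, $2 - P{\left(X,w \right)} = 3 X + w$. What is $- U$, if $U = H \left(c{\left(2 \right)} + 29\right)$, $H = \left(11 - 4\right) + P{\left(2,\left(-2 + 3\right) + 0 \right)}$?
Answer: $-68$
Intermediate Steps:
$P{\left(X,w \right)} = 2 - w - 3 X$ ($P{\left(X,w \right)} = 2 - \left(3 X + w\right) = 2 - \left(w + 3 X\right) = 2 - w - 3 X$)
$H = 2$ ($H = \left(11 - 4\right) - 5 = 7 - 5 = 2$)
$U = 68$ ($U = 2 \left(5 + 29\right) = 2 \cdot 34 = 68$)
$- U = \left(-1\right) 68 = -68$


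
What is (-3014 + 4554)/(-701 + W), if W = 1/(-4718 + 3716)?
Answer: -1543080/702403 ≈ -2.1969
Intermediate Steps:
W = -1/1002 (W = 1/(-1002) = -1/1002 ≈ -0.00099800)
(-3014 + 4554)/(-701 + W) = (-3014 + 4554)/(-701 - 1/1002) = 1540/(-702403/1002) = 1540*(-1002/702403) = -1543080/702403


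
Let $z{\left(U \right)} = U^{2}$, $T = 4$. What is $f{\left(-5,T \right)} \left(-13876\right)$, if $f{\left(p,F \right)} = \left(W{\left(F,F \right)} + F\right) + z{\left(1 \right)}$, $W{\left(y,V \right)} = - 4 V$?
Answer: $152636$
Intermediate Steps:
$f{\left(p,F \right)} = 1 - 3 F$ ($f{\left(p,F \right)} = \left(- 4 F + F\right) + 1^{2} = - 3 F + 1 = 1 - 3 F$)
$f{\left(-5,T \right)} \left(-13876\right) = \left(1 - 12\right) \left(-13876\right) = \left(-11\right) \left(-13876\right) = 152636$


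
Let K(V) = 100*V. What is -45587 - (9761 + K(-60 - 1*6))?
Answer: -48748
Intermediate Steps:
-45587 - (9761 + K(-60 - 1*6)) = -45587 - (9761 + 100*(-60 - 1*6)) = -45587 - (9761 + 100*(-60 - 6)) = -45587 - (9761 + 100*(-66)) = -45587 - (9761 - 6600) = -45587 - 1*3161 = -45587 - 3161 = -48748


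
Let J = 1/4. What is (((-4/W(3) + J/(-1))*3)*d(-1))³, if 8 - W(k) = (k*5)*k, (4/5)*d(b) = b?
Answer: 31255875/207474688 ≈ 0.15065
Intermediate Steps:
d(b) = 5*b/4
J = ¼ (J = 1*(¼) = ¼ ≈ 0.25000)
W(k) = 8 - 5*k² (W(k) = 8 - k*5*k = 8 - 5*k*k = 8 - 5*k²)
(((-4/W(3) + J/(-1))*3)*d(-1))³ = (((-4/(8 - 5*3²) + (¼)/(-1))*3)*((5/4)*(-1)))³ = (((-4/(8 - 5*9) + (¼)*(-1))*3)*(-5/4))³ = (((-4/(8 - 45) - ¼)*3)*(-5/4))³ = (((-4/(-37) - ¼)*3)*(-5/4))³ = (((-4*(-1/37) - ¼)*3)*(-5/4))³ = (((4/37 - ¼)*3)*(-5/4))³ = (-21/148*3*(-5/4))³ = (-63/148*(-5/4))³ = (315/592)³ = 31255875/207474688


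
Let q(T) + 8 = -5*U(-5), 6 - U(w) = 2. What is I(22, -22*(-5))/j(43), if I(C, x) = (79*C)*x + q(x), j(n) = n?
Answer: 191152/43 ≈ 4445.4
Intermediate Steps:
U(w) = 4 (U(w) = 6 - 1*2 = 6 - 2 = 4)
q(T) = -28 (q(T) = -8 - 5*4 = -8 - 20 = -28)
I(C, x) = -28 + 79*C*x (I(C, x) = (79*C)*x - 28 = 79*C*x - 28 = -28 + 79*C*x)
I(22, -22*(-5))/j(43) = (-28 + 79*22*(-22*(-5)))/43 = (-28 + 79*22*110)*(1/43) = (-28 + 191180)*(1/43) = 191152*(1/43) = 191152/43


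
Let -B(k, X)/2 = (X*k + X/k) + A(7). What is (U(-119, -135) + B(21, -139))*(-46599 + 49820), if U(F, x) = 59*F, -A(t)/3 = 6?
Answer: -76688789/21 ≈ -3.6518e+6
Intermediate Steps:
A(t) = -18 (A(t) = -3*6 = -18)
B(k, X) = 36 - 2*X*k - 2*X/k (B(k, X) = -2*((X*k + X/k) - 18) = -2*(-18 + X*k + X/k) = 36 - 2*X*k - 2*X/k)
(U(-119, -135) + B(21, -139))*(-46599 + 49820) = (59*(-119) + (36 - 2*(-139)*21 - 2*(-139)/21))*(-46599 + 49820) = (-7021 + (36 + 5838 - 2*(-139)*1/21))*3221 = (-7021 + (36 + 5838 + 278/21))*3221 = (-7021 + 123632/21)*3221 = -23809/21*3221 = -76688789/21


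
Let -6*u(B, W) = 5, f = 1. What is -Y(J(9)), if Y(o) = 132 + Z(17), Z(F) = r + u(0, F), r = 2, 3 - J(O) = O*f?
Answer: -799/6 ≈ -133.17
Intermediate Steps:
J(O) = 3 - O
u(B, W) = -⅚ (u(B, W) = -⅙*5 = -⅚)
Z(F) = 7/6 (Z(F) = 2 - ⅚ = 7/6)
Y(o) = 799/6 (Y(o) = 132 + 7/6 = 799/6)
-Y(J(9)) = -1*799/6 = -799/6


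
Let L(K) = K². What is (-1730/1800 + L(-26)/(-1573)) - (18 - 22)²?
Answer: -378773/21780 ≈ -17.391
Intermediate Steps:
(-1730/1800 + L(-26)/(-1573)) - (18 - 22)² = (-1730/1800 + (-26)²/(-1573)) - (18 - 22)² = (-1730*1/1800 + 676*(-1/1573)) - 1*(-4)² = (-173/180 - 52/121) - 1*16 = -30293/21780 - 16 = -378773/21780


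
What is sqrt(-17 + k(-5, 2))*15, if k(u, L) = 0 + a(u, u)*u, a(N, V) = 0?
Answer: 15*I*sqrt(17) ≈ 61.847*I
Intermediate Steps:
k(u, L) = 0 (k(u, L) = 0 + 0*u = 0 + 0 = 0)
sqrt(-17 + k(-5, 2))*15 = sqrt(-17 + 0)*15 = sqrt(-17)*15 = (I*sqrt(17))*15 = 15*I*sqrt(17)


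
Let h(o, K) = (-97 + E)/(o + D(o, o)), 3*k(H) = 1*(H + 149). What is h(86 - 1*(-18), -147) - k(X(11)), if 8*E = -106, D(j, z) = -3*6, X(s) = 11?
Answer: -56363/1032 ≈ -54.615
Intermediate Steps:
D(j, z) = -18
k(H) = 149/3 + H/3 (k(H) = (1*(H + 149))/3 = (1*(149 + H))/3 = (149 + H)/3 = 149/3 + H/3)
E = -53/4 (E = (⅛)*(-106) = -53/4 ≈ -13.250)
h(o, K) = -441/(4*(-18 + o)) (h(o, K) = (-97 - 53/4)/(o - 18) = -441/(4*(-18 + o)))
h(86 - 1*(-18), -147) - k(X(11)) = -441/(-72 + 4*(86 - 1*(-18))) - (149/3 + (⅓)*11) = -441/(-72 + 4*(86 + 18)) - (149/3 + 11/3) = -441/(-72 + 4*104) - 1*160/3 = -441/(-72 + 416) - 160/3 = -441/344 - 160/3 = -56363/1032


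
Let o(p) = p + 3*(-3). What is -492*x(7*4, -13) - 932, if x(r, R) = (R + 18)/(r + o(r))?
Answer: -46264/47 ≈ -984.34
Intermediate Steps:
o(p) = -9 + p (o(p) = p - 9 = -9 + p)
x(r, R) = (18 + R)/(-9 + 2*r) (x(r, R) = (R + 18)/(r + (-9 + r)) = (18 + R)/(-9 + 2*r))
-492*x(7*4, -13) - 932 = -492*(18 - 13)/(-9 + 2*(7*4)) - 932 = -492*5/(-9 + 2*28) - 932 = -492*5/(-9 + 56) - 932 = -492*5/47 - 932 = -2460/47 - 932 = -46264/47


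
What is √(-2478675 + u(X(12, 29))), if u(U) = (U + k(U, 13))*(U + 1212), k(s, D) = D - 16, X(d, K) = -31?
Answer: I*√2518829 ≈ 1587.1*I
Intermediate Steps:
k(s, D) = -16 + D
u(U) = (-3 + U)*(1212 + U) (u(U) = (U + (-16 + 13))*(U + 1212) = (U - 3)*(1212 + U) = (-3 + U)*(1212 + U))
√(-2478675 + u(X(12, 29))) = √(-2478675 + (-3636 + (-31)² + 1209*(-31))) = √(-2478675 + (-3636 + 961 - 37479)) = √(-2478675 - 40154) = √(-2518829) = I*√2518829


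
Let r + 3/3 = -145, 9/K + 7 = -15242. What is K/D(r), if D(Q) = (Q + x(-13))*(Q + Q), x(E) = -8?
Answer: -3/228572344 ≈ -1.3125e-8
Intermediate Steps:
K = -3/5083 (K = 9/(-7 - 15242) = 9/(-15249) = 9*(-1/15249) = -3/5083 ≈ -0.00059020)
r = -146 (r = -1 - 145 = -146)
D(Q) = 2*Q*(-8 + Q) (D(Q) = (Q - 8)*(Q + Q) = (-8 + Q)*(2*Q) = 2*Q*(-8 + Q))
K/D(r) = -3*(-1/(292*(-8 - 146)))/5083 = -3/(5083*(2*(-146)*(-154))) = -3/5083/44968 = -3/5083*1/44968 = -3/228572344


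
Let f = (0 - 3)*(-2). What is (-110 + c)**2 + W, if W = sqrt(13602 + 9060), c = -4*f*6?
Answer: 64516 + 3*sqrt(2518) ≈ 64667.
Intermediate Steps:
f = 6 (f = -3*(-2) = 6)
c = -144 (c = -4*6*6 = -24*6 = -144)
W = 3*sqrt(2518) (W = sqrt(22662) = 3*sqrt(2518) ≈ 150.54)
(-110 + c)**2 + W = (-110 - 144)**2 + 3*sqrt(2518) = (-254)**2 + 3*sqrt(2518) = 64516 + 3*sqrt(2518)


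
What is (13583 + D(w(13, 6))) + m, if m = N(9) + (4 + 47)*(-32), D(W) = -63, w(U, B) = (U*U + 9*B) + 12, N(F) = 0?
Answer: 11888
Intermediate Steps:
w(U, B) = 12 + U² + 9*B (w(U, B) = (U² + 9*B) + 12 = 12 + U² + 9*B)
m = -1632 (m = 0 + (4 + 47)*(-32) = 0 + 51*(-32) = 0 - 1632 = -1632)
(13583 + D(w(13, 6))) + m = (13583 - 63) - 1632 = 13520 - 1632 = 11888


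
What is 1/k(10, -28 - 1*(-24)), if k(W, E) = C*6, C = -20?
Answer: -1/120 ≈ -0.0083333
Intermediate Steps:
k(W, E) = -120 (k(W, E) = -20*6 = -120)
1/k(10, -28 - 1*(-24)) = 1/(-120) = -1/120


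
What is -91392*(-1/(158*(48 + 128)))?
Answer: 2856/869 ≈ 3.2865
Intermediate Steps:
-91392*(-1/(158*(48 + 128))) = -91392/(176*(-158)) = -91392/(-27808) = -91392*(-1/27808) = 2856/869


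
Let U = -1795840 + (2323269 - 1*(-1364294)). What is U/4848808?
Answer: 1891723/4848808 ≈ 0.39014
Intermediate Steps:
U = 1891723 (U = -1795840 + (2323269 + 1364294) = -1795840 + 3687563 = 1891723)
U/4848808 = 1891723/4848808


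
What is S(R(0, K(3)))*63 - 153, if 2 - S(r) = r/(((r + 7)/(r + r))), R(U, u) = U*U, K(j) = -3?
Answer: -27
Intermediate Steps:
R(U, u) = U²
S(r) = 2 - 2*r²/(7 + r) (S(r) = 2 - r/((r + 7)/(r + r)) = 2 - r/((7 + r)/((2*r))) = 2 - r/((7 + r)*(1/(2*r))) = 2 - r/((7 + r)/(2*r)) = 2 - r*2*r/(7 + r) = 2 - 2*r²/(7 + r))
S(R(0, K(3)))*63 - 153 = (2*(7 + 0² - (0²)²)/(7 + 0²))*63 - 153 = (2*(7 + 0 - 1*0²)/(7 + 0))*63 - 153 = (2*(7 + 0 - 1*0)/7)*63 - 153 = (2*(⅐)*(7 + 0 + 0))*63 - 153 = (2*(⅐)*7)*63 - 153 = 2*63 - 153 = 126 - 153 = -27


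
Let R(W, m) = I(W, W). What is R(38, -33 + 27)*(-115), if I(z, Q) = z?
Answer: -4370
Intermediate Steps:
R(W, m) = W
R(38, -33 + 27)*(-115) = 38*(-115) = -4370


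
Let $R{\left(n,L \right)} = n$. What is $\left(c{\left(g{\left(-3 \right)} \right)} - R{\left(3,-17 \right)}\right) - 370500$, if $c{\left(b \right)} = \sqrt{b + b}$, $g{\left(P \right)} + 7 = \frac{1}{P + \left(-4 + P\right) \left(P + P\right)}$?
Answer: $-370503 + \frac{4 i \sqrt{1326}}{39} \approx -3.705 \cdot 10^{5} + 3.7348 i$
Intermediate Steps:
$g{\left(P \right)} = -7 + \frac{1}{P + 2 P \left(-4 + P\right)}$ ($g{\left(P \right)} = -7 + \frac{1}{P + \left(-4 + P\right) \left(P + P\right)} = -7 + \frac{1}{P + \left(-4 + P\right) 2 P} = -7 + \frac{1}{P + 2 P \left(-4 + P\right)}$)
$c{\left(b \right)} = \sqrt{2} \sqrt{b}$ ($c{\left(b \right)} = \sqrt{2 b} = \sqrt{2} \sqrt{b}$)
$\left(c{\left(g{\left(-3 \right)} \right)} - R{\left(3,-17 \right)}\right) - 370500 = \left(\sqrt{2} \sqrt{\frac{1 - 14 \left(-3\right)^{2} + 49 \left(-3\right)}{\left(-3\right) \left(-7 + 2 \left(-3\right)\right)}} - 3\right) - 370500 = \left(\sqrt{2} \sqrt{- \frac{1 - 126 - 147}{3 \left(-7 - 6\right)}} - 3\right) - 370500 = \left(\sqrt{2} \sqrt{- \frac{1 - 126 - 147}{3 \left(-13\right)}} - 3\right) - 370500 = \left(\sqrt{2} \sqrt{\left(- \frac{1}{3}\right) \left(- \frac{1}{13}\right) \left(-272\right)} - 3\right) - 370500 = \left(\sqrt{2} \sqrt{- \frac{272}{39}} - 3\right) - 370500 = \left(\sqrt{2} \frac{4 i \sqrt{663}}{39} - 3\right) - 370500 = \left(\frac{4 i \sqrt{1326}}{39} - 3\right) - 370500 = \left(-3 + \frac{4 i \sqrt{1326}}{39}\right) - 370500 = -370503 + \frac{4 i \sqrt{1326}}{39}$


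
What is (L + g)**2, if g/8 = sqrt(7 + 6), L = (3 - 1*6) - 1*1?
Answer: 848 - 64*sqrt(13) ≈ 617.25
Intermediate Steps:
L = -4 (L = (3 - 6) - 1 = -3 - 1 = -4)
g = 8*sqrt(13) (g = 8*sqrt(7 + 6) = 8*sqrt(13) ≈ 28.844)
(L + g)**2 = (-4 + 8*sqrt(13))**2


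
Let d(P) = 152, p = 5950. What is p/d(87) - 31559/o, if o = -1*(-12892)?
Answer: 204291/5567 ≈ 36.697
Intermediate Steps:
o = 12892
p/d(87) - 31559/o = 5950/152 - 31559/12892 = 5950*(1/152) - 31559*1/12892 = 2975/76 - 2869/1172 = 204291/5567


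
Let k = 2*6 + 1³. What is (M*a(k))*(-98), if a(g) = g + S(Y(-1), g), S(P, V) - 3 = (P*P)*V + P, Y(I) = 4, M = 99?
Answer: -2212056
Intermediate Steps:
S(P, V) = 3 + P + V*P² (S(P, V) = 3 + ((P*P)*V + P) = 3 + (P²*V + P) = 3 + (V*P² + P) = 3 + (P + V*P²) = 3 + P + V*P²)
k = 13 (k = 12 + 1 = 13)
a(g) = 7 + 17*g (a(g) = g + (3 + 4 + g*4²) = g + (3 + 4 + g*16) = g + (3 + 4 + 16*g) = g + (7 + 16*g) = 7 + 17*g)
(M*a(k))*(-98) = (99*(7 + 17*13))*(-98) = (99*(7 + 221))*(-98) = (99*228)*(-98) = 22572*(-98) = -2212056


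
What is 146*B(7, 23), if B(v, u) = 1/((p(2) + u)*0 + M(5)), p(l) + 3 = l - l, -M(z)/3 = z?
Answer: -146/15 ≈ -9.7333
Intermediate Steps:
M(z) = -3*z
p(l) = -3 (p(l) = -3 + (l - l) = -3 + 0 = -3)
B(v, u) = -1/15 (B(v, u) = 1/((-3 + u)*0 - 3*5) = 1/(0 - 15) = 1/(-15) = -1/15)
146*B(7, 23) = 146*(-1/15) = -146/15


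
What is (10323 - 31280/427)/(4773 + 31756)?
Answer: 4376641/15597883 ≈ 0.28059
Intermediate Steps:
(10323 - 31280/427)/(4773 + 31756) = (10323 - 31280*1/427)/36529 = (10323 - 31280/427)*(1/36529) = (4376641/427)*(1/36529) = 4376641/15597883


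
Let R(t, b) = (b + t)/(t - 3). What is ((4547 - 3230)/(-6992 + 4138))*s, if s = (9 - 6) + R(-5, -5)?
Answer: -22389/11416 ≈ -1.9612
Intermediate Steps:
R(t, b) = (b + t)/(-3 + t)
s = 17/4 (s = (9 - 6) + (-5 - 5)/(-3 - 5) = 3 - 10/(-8) = 3 - ⅛*(-10) = 3 + 5/4 = 17/4 ≈ 4.2500)
((4547 - 3230)/(-6992 + 4138))*s = ((4547 - 3230)/(-6992 + 4138))*(17/4) = (1317/(-2854))*(17/4) = (1317*(-1/2854))*(17/4) = -1317/2854*17/4 = -22389/11416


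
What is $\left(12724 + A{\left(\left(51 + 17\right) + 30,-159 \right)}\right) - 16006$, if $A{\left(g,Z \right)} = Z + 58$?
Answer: $-3383$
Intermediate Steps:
$A{\left(g,Z \right)} = 58 + Z$
$\left(12724 + A{\left(\left(51 + 17\right) + 30,-159 \right)}\right) - 16006 = \left(12724 + \left(58 - 159\right)\right) - 16006 = \left(12724 - 101\right) - 16006 = 12623 - 16006 = -3383$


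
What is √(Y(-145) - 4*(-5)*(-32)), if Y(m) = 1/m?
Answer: I*√13456145/145 ≈ 25.298*I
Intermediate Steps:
√(Y(-145) - 4*(-5)*(-32)) = √(1/(-145) - 4*(-5)*(-32)) = √(-1/145 + 20*(-32)) = √(-1/145 - 640) = √(-92801/145) = I*√13456145/145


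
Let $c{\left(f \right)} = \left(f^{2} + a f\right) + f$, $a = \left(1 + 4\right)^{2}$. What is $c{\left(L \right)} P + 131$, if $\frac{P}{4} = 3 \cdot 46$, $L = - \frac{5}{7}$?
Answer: $- \frac{482101}{49} \approx -9838.8$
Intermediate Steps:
$L = - \frac{5}{7}$ ($L = \left(-5\right) \frac{1}{7} = - \frac{5}{7} \approx -0.71429$)
$a = 25$ ($a = 5^{2} = 25$)
$c{\left(f \right)} = f^{2} + 26 f$ ($c{\left(f \right)} = \left(f^{2} + 25 f\right) + f = f^{2} + 26 f$)
$P = 552$ ($P = 4 \cdot 3 \cdot 46 = 4 \cdot 138 = 552$)
$c{\left(L \right)} P + 131 = - \frac{5 \left(26 - \frac{5}{7}\right)}{7} \cdot 552 + 131 = \left(- \frac{5}{7}\right) \frac{177}{7} \cdot 552 + 131 = \left(- \frac{885}{49}\right) 552 + 131 = - \frac{488520}{49} + 131 = - \frac{482101}{49}$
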